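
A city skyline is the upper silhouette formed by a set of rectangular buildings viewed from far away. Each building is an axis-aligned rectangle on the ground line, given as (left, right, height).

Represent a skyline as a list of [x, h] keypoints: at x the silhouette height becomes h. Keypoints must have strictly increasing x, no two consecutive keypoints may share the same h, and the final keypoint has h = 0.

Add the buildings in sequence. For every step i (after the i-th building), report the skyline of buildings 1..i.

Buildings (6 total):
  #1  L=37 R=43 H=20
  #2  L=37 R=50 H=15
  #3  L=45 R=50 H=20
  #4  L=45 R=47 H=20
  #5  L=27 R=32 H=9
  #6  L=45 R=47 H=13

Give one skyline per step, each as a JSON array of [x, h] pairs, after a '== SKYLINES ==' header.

== SKYLINES ==
[[37,20],[43,0]]
[[37,20],[43,15],[50,0]]
[[37,20],[43,15],[45,20],[50,0]]
[[37,20],[43,15],[45,20],[50,0]]
[[27,9],[32,0],[37,20],[43,15],[45,20],[50,0]]
[[27,9],[32,0],[37,20],[43,15],[45,20],[50,0]]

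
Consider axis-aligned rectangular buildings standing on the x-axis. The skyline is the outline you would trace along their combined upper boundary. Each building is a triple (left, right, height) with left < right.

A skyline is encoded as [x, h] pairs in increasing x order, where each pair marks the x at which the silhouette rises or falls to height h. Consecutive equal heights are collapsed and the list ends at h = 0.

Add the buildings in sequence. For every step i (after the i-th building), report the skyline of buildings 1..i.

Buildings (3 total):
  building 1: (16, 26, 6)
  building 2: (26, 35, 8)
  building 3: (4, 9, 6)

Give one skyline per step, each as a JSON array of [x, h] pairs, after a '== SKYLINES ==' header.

== SKYLINES ==
[[16,6],[26,0]]
[[16,6],[26,8],[35,0]]
[[4,6],[9,0],[16,6],[26,8],[35,0]]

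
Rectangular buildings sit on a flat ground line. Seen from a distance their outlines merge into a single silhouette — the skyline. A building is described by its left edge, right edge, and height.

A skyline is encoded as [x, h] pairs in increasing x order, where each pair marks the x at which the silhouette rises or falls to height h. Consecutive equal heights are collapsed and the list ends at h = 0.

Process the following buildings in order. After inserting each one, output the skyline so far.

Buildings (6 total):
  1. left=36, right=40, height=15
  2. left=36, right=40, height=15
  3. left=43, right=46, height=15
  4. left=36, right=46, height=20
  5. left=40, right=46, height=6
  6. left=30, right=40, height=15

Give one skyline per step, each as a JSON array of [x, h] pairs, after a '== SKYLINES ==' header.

== SKYLINES ==
[[36,15],[40,0]]
[[36,15],[40,0]]
[[36,15],[40,0],[43,15],[46,0]]
[[36,20],[46,0]]
[[36,20],[46,0]]
[[30,15],[36,20],[46,0]]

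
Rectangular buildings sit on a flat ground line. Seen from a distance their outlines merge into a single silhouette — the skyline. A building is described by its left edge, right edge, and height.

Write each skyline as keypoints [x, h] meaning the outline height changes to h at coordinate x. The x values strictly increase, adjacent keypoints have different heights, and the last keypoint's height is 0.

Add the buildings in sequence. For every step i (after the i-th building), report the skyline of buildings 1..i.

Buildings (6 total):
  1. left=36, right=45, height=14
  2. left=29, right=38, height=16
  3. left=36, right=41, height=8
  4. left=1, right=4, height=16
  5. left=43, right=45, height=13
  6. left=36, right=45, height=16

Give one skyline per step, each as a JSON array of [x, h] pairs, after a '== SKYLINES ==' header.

== SKYLINES ==
[[36,14],[45,0]]
[[29,16],[38,14],[45,0]]
[[29,16],[38,14],[45,0]]
[[1,16],[4,0],[29,16],[38,14],[45,0]]
[[1,16],[4,0],[29,16],[38,14],[45,0]]
[[1,16],[4,0],[29,16],[45,0]]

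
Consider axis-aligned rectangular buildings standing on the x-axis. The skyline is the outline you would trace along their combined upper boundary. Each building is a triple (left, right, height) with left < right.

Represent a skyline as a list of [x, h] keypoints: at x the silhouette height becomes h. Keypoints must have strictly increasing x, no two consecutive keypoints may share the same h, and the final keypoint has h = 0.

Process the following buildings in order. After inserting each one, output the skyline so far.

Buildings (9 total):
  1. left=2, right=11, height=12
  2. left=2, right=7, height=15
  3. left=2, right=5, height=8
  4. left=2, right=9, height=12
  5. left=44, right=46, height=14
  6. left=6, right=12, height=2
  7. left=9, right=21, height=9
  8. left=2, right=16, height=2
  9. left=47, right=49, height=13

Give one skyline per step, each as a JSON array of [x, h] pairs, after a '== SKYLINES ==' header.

== SKYLINES ==
[[2,12],[11,0]]
[[2,15],[7,12],[11,0]]
[[2,15],[7,12],[11,0]]
[[2,15],[7,12],[11,0]]
[[2,15],[7,12],[11,0],[44,14],[46,0]]
[[2,15],[7,12],[11,2],[12,0],[44,14],[46,0]]
[[2,15],[7,12],[11,9],[21,0],[44,14],[46,0]]
[[2,15],[7,12],[11,9],[21,0],[44,14],[46,0]]
[[2,15],[7,12],[11,9],[21,0],[44,14],[46,0],[47,13],[49,0]]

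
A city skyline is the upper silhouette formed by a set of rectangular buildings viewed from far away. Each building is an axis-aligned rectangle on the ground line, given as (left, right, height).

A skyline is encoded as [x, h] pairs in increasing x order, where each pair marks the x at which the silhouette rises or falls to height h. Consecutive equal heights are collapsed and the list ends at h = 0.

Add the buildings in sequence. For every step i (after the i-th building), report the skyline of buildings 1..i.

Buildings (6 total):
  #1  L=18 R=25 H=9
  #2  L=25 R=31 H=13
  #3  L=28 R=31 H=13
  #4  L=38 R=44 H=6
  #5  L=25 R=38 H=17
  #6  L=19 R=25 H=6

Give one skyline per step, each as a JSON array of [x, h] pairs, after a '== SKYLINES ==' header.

== SKYLINES ==
[[18,9],[25,0]]
[[18,9],[25,13],[31,0]]
[[18,9],[25,13],[31,0]]
[[18,9],[25,13],[31,0],[38,6],[44,0]]
[[18,9],[25,17],[38,6],[44,0]]
[[18,9],[25,17],[38,6],[44,0]]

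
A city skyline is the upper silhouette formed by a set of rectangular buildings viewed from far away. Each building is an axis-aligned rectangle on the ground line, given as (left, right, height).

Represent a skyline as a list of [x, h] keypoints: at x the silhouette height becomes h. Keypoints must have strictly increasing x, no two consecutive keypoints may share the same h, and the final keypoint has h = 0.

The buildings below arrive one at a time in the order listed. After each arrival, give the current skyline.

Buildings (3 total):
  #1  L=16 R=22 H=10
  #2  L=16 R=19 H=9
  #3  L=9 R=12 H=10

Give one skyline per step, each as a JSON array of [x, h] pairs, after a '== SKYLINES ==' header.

== SKYLINES ==
[[16,10],[22,0]]
[[16,10],[22,0]]
[[9,10],[12,0],[16,10],[22,0]]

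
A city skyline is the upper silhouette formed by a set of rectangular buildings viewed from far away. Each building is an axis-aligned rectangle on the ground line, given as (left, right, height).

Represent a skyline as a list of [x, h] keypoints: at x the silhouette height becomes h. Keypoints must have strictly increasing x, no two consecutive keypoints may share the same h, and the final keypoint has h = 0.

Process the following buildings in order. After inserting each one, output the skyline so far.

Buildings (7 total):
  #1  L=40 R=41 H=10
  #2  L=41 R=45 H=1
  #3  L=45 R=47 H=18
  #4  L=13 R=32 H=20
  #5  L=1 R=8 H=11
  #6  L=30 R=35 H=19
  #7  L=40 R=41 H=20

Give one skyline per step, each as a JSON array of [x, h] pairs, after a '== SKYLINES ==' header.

== SKYLINES ==
[[40,10],[41,0]]
[[40,10],[41,1],[45,0]]
[[40,10],[41,1],[45,18],[47,0]]
[[13,20],[32,0],[40,10],[41,1],[45,18],[47,0]]
[[1,11],[8,0],[13,20],[32,0],[40,10],[41,1],[45,18],[47,0]]
[[1,11],[8,0],[13,20],[32,19],[35,0],[40,10],[41,1],[45,18],[47,0]]
[[1,11],[8,0],[13,20],[32,19],[35,0],[40,20],[41,1],[45,18],[47,0]]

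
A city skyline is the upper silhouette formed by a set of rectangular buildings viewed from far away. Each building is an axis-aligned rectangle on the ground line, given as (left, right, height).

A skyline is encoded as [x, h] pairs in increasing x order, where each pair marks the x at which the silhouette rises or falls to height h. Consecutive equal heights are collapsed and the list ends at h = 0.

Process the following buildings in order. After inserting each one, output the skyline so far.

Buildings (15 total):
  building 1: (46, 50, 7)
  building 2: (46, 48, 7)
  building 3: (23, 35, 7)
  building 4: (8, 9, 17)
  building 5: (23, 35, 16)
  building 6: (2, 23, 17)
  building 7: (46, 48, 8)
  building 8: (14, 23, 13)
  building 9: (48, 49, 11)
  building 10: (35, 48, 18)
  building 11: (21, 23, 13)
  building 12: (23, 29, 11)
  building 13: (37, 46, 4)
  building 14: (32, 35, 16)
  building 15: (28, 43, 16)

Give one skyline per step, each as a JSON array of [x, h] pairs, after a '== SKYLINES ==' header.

== SKYLINES ==
[[46,7],[50,0]]
[[46,7],[50,0]]
[[23,7],[35,0],[46,7],[50,0]]
[[8,17],[9,0],[23,7],[35,0],[46,7],[50,0]]
[[8,17],[9,0],[23,16],[35,0],[46,7],[50,0]]
[[2,17],[23,16],[35,0],[46,7],[50,0]]
[[2,17],[23,16],[35,0],[46,8],[48,7],[50,0]]
[[2,17],[23,16],[35,0],[46,8],[48,7],[50,0]]
[[2,17],[23,16],[35,0],[46,8],[48,11],[49,7],[50,0]]
[[2,17],[23,16],[35,18],[48,11],[49,7],[50,0]]
[[2,17],[23,16],[35,18],[48,11],[49,7],[50,0]]
[[2,17],[23,16],[35,18],[48,11],[49,7],[50,0]]
[[2,17],[23,16],[35,18],[48,11],[49,7],[50,0]]
[[2,17],[23,16],[35,18],[48,11],[49,7],[50,0]]
[[2,17],[23,16],[35,18],[48,11],[49,7],[50,0]]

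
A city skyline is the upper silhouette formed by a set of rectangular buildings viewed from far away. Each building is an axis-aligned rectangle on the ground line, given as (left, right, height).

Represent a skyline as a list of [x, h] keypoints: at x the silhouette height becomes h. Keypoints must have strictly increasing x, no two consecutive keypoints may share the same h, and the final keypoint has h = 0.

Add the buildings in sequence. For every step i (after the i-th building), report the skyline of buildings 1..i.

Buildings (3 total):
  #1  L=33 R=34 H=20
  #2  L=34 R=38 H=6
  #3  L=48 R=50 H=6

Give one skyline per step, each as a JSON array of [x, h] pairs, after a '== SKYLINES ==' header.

== SKYLINES ==
[[33,20],[34,0]]
[[33,20],[34,6],[38,0]]
[[33,20],[34,6],[38,0],[48,6],[50,0]]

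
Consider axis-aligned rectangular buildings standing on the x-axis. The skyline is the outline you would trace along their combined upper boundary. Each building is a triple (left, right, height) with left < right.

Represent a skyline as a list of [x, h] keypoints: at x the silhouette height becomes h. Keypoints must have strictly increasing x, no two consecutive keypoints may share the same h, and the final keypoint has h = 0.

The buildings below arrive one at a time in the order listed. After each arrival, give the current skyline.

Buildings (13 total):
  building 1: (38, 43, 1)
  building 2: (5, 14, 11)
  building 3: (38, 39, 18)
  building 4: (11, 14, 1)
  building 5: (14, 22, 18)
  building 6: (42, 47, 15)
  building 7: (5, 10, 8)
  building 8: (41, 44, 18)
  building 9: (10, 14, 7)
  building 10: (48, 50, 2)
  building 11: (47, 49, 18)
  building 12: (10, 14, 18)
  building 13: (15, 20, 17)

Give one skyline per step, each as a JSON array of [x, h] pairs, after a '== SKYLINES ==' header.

== SKYLINES ==
[[38,1],[43,0]]
[[5,11],[14,0],[38,1],[43,0]]
[[5,11],[14,0],[38,18],[39,1],[43,0]]
[[5,11],[14,0],[38,18],[39,1],[43,0]]
[[5,11],[14,18],[22,0],[38,18],[39,1],[43,0]]
[[5,11],[14,18],[22,0],[38,18],[39,1],[42,15],[47,0]]
[[5,11],[14,18],[22,0],[38,18],[39,1],[42,15],[47,0]]
[[5,11],[14,18],[22,0],[38,18],[39,1],[41,18],[44,15],[47,0]]
[[5,11],[14,18],[22,0],[38,18],[39,1],[41,18],[44,15],[47,0]]
[[5,11],[14,18],[22,0],[38,18],[39,1],[41,18],[44,15],[47,0],[48,2],[50,0]]
[[5,11],[14,18],[22,0],[38,18],[39,1],[41,18],[44,15],[47,18],[49,2],[50,0]]
[[5,11],[10,18],[22,0],[38,18],[39,1],[41,18],[44,15],[47,18],[49,2],[50,0]]
[[5,11],[10,18],[22,0],[38,18],[39,1],[41,18],[44,15],[47,18],[49,2],[50,0]]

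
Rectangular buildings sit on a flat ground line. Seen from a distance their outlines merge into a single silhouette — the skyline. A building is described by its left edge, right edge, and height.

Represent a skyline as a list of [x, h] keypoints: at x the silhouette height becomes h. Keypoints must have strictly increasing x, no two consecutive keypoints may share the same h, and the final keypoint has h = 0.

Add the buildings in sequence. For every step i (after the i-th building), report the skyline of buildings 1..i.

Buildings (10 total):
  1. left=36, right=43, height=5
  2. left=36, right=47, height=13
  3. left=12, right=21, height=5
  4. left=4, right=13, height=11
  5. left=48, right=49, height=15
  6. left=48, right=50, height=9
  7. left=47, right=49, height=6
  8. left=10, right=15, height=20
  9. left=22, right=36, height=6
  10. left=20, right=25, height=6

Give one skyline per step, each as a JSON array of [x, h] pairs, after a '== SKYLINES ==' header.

== SKYLINES ==
[[36,5],[43,0]]
[[36,13],[47,0]]
[[12,5],[21,0],[36,13],[47,0]]
[[4,11],[13,5],[21,0],[36,13],[47,0]]
[[4,11],[13,5],[21,0],[36,13],[47,0],[48,15],[49,0]]
[[4,11],[13,5],[21,0],[36,13],[47,0],[48,15],[49,9],[50,0]]
[[4,11],[13,5],[21,0],[36,13],[47,6],[48,15],[49,9],[50,0]]
[[4,11],[10,20],[15,5],[21,0],[36,13],[47,6],[48,15],[49,9],[50,0]]
[[4,11],[10,20],[15,5],[21,0],[22,6],[36,13],[47,6],[48,15],[49,9],[50,0]]
[[4,11],[10,20],[15,5],[20,6],[36,13],[47,6],[48,15],[49,9],[50,0]]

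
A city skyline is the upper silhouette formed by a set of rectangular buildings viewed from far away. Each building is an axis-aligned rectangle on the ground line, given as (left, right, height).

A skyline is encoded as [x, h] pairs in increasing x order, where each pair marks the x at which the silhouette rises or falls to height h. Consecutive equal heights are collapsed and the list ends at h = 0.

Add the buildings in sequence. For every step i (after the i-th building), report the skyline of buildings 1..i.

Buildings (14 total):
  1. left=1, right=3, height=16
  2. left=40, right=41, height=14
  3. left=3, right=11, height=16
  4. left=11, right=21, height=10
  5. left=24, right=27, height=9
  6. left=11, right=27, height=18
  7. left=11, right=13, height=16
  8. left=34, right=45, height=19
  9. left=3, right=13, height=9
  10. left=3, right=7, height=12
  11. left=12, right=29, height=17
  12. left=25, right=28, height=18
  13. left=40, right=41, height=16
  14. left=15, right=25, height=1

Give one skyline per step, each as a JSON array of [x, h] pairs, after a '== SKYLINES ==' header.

== SKYLINES ==
[[1,16],[3,0]]
[[1,16],[3,0],[40,14],[41,0]]
[[1,16],[11,0],[40,14],[41,0]]
[[1,16],[11,10],[21,0],[40,14],[41,0]]
[[1,16],[11,10],[21,0],[24,9],[27,0],[40,14],[41,0]]
[[1,16],[11,18],[27,0],[40,14],[41,0]]
[[1,16],[11,18],[27,0],[40,14],[41,0]]
[[1,16],[11,18],[27,0],[34,19],[45,0]]
[[1,16],[11,18],[27,0],[34,19],[45,0]]
[[1,16],[11,18],[27,0],[34,19],[45,0]]
[[1,16],[11,18],[27,17],[29,0],[34,19],[45,0]]
[[1,16],[11,18],[28,17],[29,0],[34,19],[45,0]]
[[1,16],[11,18],[28,17],[29,0],[34,19],[45,0]]
[[1,16],[11,18],[28,17],[29,0],[34,19],[45,0]]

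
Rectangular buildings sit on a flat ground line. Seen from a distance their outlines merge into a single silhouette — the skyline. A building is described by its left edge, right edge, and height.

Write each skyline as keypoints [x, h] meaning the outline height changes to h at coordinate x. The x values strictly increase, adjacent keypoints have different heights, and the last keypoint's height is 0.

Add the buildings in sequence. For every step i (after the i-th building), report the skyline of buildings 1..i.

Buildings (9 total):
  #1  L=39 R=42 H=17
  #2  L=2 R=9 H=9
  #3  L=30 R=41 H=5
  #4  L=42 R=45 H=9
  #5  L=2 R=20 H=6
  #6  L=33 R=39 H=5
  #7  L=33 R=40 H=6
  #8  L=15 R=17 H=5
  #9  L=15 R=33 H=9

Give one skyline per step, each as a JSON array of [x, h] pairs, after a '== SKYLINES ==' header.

== SKYLINES ==
[[39,17],[42,0]]
[[2,9],[9,0],[39,17],[42,0]]
[[2,9],[9,0],[30,5],[39,17],[42,0]]
[[2,9],[9,0],[30,5],[39,17],[42,9],[45,0]]
[[2,9],[9,6],[20,0],[30,5],[39,17],[42,9],[45,0]]
[[2,9],[9,6],[20,0],[30,5],[39,17],[42,9],[45,0]]
[[2,9],[9,6],[20,0],[30,5],[33,6],[39,17],[42,9],[45,0]]
[[2,9],[9,6],[20,0],[30,5],[33,6],[39,17],[42,9],[45,0]]
[[2,9],[9,6],[15,9],[33,6],[39,17],[42,9],[45,0]]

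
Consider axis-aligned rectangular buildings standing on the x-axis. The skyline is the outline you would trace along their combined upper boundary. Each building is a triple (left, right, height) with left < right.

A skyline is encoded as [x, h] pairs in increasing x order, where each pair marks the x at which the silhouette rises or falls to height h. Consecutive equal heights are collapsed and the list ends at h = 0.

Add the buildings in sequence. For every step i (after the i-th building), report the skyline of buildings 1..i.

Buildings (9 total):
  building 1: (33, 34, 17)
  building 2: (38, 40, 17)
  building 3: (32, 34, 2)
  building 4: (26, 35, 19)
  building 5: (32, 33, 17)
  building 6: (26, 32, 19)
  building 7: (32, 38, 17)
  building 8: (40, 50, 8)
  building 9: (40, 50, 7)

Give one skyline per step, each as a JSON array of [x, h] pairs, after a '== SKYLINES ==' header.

== SKYLINES ==
[[33,17],[34,0]]
[[33,17],[34,0],[38,17],[40,0]]
[[32,2],[33,17],[34,0],[38,17],[40,0]]
[[26,19],[35,0],[38,17],[40,0]]
[[26,19],[35,0],[38,17],[40,0]]
[[26,19],[35,0],[38,17],[40,0]]
[[26,19],[35,17],[40,0]]
[[26,19],[35,17],[40,8],[50,0]]
[[26,19],[35,17],[40,8],[50,0]]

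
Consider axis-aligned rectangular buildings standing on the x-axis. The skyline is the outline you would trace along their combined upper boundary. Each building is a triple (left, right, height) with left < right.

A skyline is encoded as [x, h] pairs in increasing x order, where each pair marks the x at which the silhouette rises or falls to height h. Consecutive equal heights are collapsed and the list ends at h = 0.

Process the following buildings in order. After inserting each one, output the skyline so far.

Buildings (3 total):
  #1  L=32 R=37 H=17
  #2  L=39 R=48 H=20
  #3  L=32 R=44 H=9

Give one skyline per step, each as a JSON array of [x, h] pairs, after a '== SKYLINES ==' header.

== SKYLINES ==
[[32,17],[37,0]]
[[32,17],[37,0],[39,20],[48,0]]
[[32,17],[37,9],[39,20],[48,0]]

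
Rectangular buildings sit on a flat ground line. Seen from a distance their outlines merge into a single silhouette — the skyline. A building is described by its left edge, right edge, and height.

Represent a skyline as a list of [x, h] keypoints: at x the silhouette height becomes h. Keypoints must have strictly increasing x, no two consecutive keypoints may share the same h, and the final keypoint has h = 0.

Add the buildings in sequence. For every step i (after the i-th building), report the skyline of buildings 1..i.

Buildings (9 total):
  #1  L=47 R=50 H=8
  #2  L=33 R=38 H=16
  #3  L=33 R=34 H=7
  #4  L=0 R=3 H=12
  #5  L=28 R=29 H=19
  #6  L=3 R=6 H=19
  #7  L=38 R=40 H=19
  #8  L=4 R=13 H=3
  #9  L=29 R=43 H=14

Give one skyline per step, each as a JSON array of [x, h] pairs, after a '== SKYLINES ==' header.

== SKYLINES ==
[[47,8],[50,0]]
[[33,16],[38,0],[47,8],[50,0]]
[[33,16],[38,0],[47,8],[50,0]]
[[0,12],[3,0],[33,16],[38,0],[47,8],[50,0]]
[[0,12],[3,0],[28,19],[29,0],[33,16],[38,0],[47,8],[50,0]]
[[0,12],[3,19],[6,0],[28,19],[29,0],[33,16],[38,0],[47,8],[50,0]]
[[0,12],[3,19],[6,0],[28,19],[29,0],[33,16],[38,19],[40,0],[47,8],[50,0]]
[[0,12],[3,19],[6,3],[13,0],[28,19],[29,0],[33,16],[38,19],[40,0],[47,8],[50,0]]
[[0,12],[3,19],[6,3],[13,0],[28,19],[29,14],[33,16],[38,19],[40,14],[43,0],[47,8],[50,0]]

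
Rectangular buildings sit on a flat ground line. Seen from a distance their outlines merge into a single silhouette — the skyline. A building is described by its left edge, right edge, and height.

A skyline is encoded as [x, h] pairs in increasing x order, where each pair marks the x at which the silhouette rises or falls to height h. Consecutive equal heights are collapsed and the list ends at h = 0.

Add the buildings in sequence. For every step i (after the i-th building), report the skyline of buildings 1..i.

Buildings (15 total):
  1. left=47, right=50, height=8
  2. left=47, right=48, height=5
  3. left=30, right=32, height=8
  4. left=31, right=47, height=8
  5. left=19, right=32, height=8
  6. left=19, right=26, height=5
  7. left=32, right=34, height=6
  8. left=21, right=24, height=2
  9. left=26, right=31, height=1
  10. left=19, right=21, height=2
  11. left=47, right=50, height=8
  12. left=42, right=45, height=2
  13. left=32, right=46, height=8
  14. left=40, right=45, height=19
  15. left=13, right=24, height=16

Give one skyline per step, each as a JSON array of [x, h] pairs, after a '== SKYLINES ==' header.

== SKYLINES ==
[[47,8],[50,0]]
[[47,8],[50,0]]
[[30,8],[32,0],[47,8],[50,0]]
[[30,8],[50,0]]
[[19,8],[50,0]]
[[19,8],[50,0]]
[[19,8],[50,0]]
[[19,8],[50,0]]
[[19,8],[50,0]]
[[19,8],[50,0]]
[[19,8],[50,0]]
[[19,8],[50,0]]
[[19,8],[50,0]]
[[19,8],[40,19],[45,8],[50,0]]
[[13,16],[24,8],[40,19],[45,8],[50,0]]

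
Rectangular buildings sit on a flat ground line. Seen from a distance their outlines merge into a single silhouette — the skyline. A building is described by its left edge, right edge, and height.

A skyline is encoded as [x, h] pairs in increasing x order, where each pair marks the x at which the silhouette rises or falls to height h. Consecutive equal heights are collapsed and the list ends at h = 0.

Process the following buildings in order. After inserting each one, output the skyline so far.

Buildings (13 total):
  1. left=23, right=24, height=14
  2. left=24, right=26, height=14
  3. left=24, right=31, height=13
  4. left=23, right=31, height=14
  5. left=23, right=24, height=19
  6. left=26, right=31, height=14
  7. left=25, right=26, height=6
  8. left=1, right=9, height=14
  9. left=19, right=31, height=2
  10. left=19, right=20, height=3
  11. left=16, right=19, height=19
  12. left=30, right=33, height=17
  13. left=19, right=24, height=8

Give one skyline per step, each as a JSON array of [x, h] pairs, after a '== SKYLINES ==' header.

== SKYLINES ==
[[23,14],[24,0]]
[[23,14],[26,0]]
[[23,14],[26,13],[31,0]]
[[23,14],[31,0]]
[[23,19],[24,14],[31,0]]
[[23,19],[24,14],[31,0]]
[[23,19],[24,14],[31,0]]
[[1,14],[9,0],[23,19],[24,14],[31,0]]
[[1,14],[9,0],[19,2],[23,19],[24,14],[31,0]]
[[1,14],[9,0],[19,3],[20,2],[23,19],[24,14],[31,0]]
[[1,14],[9,0],[16,19],[19,3],[20,2],[23,19],[24,14],[31,0]]
[[1,14],[9,0],[16,19],[19,3],[20,2],[23,19],[24,14],[30,17],[33,0]]
[[1,14],[9,0],[16,19],[19,8],[23,19],[24,14],[30,17],[33,0]]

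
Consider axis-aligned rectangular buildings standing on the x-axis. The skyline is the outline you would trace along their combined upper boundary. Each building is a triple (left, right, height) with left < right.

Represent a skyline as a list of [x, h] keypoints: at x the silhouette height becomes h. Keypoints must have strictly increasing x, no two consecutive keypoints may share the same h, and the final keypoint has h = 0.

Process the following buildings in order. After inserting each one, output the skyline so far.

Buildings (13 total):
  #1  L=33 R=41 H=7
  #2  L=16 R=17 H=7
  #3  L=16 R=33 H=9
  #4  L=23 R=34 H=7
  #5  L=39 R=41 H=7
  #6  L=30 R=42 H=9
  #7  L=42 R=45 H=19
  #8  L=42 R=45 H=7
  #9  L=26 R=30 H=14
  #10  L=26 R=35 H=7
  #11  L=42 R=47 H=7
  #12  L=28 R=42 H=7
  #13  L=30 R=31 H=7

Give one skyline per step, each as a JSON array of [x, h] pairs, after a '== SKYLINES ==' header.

== SKYLINES ==
[[33,7],[41,0]]
[[16,7],[17,0],[33,7],[41,0]]
[[16,9],[33,7],[41,0]]
[[16,9],[33,7],[41,0]]
[[16,9],[33,7],[41,0]]
[[16,9],[42,0]]
[[16,9],[42,19],[45,0]]
[[16,9],[42,19],[45,0]]
[[16,9],[26,14],[30,9],[42,19],[45,0]]
[[16,9],[26,14],[30,9],[42,19],[45,0]]
[[16,9],[26,14],[30,9],[42,19],[45,7],[47,0]]
[[16,9],[26,14],[30,9],[42,19],[45,7],[47,0]]
[[16,9],[26,14],[30,9],[42,19],[45,7],[47,0]]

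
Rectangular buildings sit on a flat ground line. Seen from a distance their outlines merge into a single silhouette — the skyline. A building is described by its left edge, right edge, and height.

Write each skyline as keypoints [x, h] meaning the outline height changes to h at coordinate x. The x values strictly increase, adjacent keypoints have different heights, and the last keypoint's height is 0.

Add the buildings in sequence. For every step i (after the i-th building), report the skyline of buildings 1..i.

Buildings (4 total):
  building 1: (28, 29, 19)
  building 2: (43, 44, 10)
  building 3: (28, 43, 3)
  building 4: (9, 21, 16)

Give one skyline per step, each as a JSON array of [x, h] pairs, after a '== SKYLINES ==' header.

== SKYLINES ==
[[28,19],[29,0]]
[[28,19],[29,0],[43,10],[44,0]]
[[28,19],[29,3],[43,10],[44,0]]
[[9,16],[21,0],[28,19],[29,3],[43,10],[44,0]]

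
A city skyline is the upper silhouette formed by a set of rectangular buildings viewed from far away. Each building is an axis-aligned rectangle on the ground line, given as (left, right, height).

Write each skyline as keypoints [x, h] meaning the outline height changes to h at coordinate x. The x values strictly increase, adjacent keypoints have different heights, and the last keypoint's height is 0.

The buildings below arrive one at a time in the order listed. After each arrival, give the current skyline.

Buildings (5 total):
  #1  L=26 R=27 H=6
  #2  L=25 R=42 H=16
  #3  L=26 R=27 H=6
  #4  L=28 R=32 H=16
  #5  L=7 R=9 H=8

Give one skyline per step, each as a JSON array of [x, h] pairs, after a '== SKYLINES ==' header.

== SKYLINES ==
[[26,6],[27,0]]
[[25,16],[42,0]]
[[25,16],[42,0]]
[[25,16],[42,0]]
[[7,8],[9,0],[25,16],[42,0]]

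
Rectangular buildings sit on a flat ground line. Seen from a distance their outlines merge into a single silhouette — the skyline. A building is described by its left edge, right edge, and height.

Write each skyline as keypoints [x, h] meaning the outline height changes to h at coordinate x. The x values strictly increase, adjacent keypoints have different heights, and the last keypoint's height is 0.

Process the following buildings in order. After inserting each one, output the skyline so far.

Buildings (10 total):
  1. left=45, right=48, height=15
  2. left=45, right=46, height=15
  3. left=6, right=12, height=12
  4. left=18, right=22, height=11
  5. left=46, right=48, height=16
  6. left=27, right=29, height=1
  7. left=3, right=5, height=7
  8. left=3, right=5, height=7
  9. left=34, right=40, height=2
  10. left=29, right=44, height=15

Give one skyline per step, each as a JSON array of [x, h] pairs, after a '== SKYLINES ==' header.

== SKYLINES ==
[[45,15],[48,0]]
[[45,15],[48,0]]
[[6,12],[12,0],[45,15],[48,0]]
[[6,12],[12,0],[18,11],[22,0],[45,15],[48,0]]
[[6,12],[12,0],[18,11],[22,0],[45,15],[46,16],[48,0]]
[[6,12],[12,0],[18,11],[22,0],[27,1],[29,0],[45,15],[46,16],[48,0]]
[[3,7],[5,0],[6,12],[12,0],[18,11],[22,0],[27,1],[29,0],[45,15],[46,16],[48,0]]
[[3,7],[5,0],[6,12],[12,0],[18,11],[22,0],[27,1],[29,0],[45,15],[46,16],[48,0]]
[[3,7],[5,0],[6,12],[12,0],[18,11],[22,0],[27,1],[29,0],[34,2],[40,0],[45,15],[46,16],[48,0]]
[[3,7],[5,0],[6,12],[12,0],[18,11],[22,0],[27,1],[29,15],[44,0],[45,15],[46,16],[48,0]]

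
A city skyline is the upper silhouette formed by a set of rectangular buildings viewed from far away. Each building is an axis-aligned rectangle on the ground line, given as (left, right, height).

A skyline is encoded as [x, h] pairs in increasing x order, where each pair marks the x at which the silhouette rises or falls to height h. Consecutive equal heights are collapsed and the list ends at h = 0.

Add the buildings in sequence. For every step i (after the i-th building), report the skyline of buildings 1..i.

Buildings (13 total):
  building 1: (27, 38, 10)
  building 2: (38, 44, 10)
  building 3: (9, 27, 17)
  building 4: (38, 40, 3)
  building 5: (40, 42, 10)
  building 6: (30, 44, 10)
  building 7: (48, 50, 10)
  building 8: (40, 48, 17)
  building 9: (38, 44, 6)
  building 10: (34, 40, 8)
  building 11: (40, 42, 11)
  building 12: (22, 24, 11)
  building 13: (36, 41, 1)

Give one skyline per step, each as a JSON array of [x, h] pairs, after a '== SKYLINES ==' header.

== SKYLINES ==
[[27,10],[38,0]]
[[27,10],[44,0]]
[[9,17],[27,10],[44,0]]
[[9,17],[27,10],[44,0]]
[[9,17],[27,10],[44,0]]
[[9,17],[27,10],[44,0]]
[[9,17],[27,10],[44,0],[48,10],[50,0]]
[[9,17],[27,10],[40,17],[48,10],[50,0]]
[[9,17],[27,10],[40,17],[48,10],[50,0]]
[[9,17],[27,10],[40,17],[48,10],[50,0]]
[[9,17],[27,10],[40,17],[48,10],[50,0]]
[[9,17],[27,10],[40,17],[48,10],[50,0]]
[[9,17],[27,10],[40,17],[48,10],[50,0]]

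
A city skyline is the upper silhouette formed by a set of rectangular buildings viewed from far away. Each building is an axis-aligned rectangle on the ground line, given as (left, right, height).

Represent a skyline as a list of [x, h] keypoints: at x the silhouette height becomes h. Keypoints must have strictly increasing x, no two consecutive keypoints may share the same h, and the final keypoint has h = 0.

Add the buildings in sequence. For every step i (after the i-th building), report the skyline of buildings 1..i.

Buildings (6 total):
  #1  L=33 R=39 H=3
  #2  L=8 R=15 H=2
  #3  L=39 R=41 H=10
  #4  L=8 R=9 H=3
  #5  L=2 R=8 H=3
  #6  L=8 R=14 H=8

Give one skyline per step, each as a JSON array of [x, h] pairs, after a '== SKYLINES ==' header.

== SKYLINES ==
[[33,3],[39,0]]
[[8,2],[15,0],[33,3],[39,0]]
[[8,2],[15,0],[33,3],[39,10],[41,0]]
[[8,3],[9,2],[15,0],[33,3],[39,10],[41,0]]
[[2,3],[9,2],[15,0],[33,3],[39,10],[41,0]]
[[2,3],[8,8],[14,2],[15,0],[33,3],[39,10],[41,0]]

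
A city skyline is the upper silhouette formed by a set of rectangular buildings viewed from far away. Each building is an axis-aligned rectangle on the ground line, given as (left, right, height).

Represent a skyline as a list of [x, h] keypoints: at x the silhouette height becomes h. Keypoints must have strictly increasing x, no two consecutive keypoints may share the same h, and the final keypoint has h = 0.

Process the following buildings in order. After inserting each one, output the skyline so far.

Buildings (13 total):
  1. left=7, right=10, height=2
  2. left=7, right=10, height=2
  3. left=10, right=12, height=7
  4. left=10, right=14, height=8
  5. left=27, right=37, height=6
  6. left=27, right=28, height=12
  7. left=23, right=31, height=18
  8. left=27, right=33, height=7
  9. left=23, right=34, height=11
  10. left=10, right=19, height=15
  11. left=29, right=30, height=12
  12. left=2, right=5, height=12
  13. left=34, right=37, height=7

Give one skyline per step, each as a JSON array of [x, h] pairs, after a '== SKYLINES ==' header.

== SKYLINES ==
[[7,2],[10,0]]
[[7,2],[10,0]]
[[7,2],[10,7],[12,0]]
[[7,2],[10,8],[14,0]]
[[7,2],[10,8],[14,0],[27,6],[37,0]]
[[7,2],[10,8],[14,0],[27,12],[28,6],[37,0]]
[[7,2],[10,8],[14,0],[23,18],[31,6],[37,0]]
[[7,2],[10,8],[14,0],[23,18],[31,7],[33,6],[37,0]]
[[7,2],[10,8],[14,0],[23,18],[31,11],[34,6],[37,0]]
[[7,2],[10,15],[19,0],[23,18],[31,11],[34,6],[37,0]]
[[7,2],[10,15],[19,0],[23,18],[31,11],[34,6],[37,0]]
[[2,12],[5,0],[7,2],[10,15],[19,0],[23,18],[31,11],[34,6],[37,0]]
[[2,12],[5,0],[7,2],[10,15],[19,0],[23,18],[31,11],[34,7],[37,0]]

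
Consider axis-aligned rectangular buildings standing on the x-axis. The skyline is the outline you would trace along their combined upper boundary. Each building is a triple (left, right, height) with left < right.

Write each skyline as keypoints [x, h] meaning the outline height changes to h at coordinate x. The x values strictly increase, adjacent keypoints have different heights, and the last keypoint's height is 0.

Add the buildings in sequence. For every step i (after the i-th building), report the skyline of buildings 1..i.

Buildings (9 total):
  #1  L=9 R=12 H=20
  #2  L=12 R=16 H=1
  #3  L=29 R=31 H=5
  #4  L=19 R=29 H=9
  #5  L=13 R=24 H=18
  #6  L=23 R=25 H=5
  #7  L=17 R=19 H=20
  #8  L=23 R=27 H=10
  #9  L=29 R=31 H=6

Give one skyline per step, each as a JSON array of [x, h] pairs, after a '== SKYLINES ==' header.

== SKYLINES ==
[[9,20],[12,0]]
[[9,20],[12,1],[16,0]]
[[9,20],[12,1],[16,0],[29,5],[31,0]]
[[9,20],[12,1],[16,0],[19,9],[29,5],[31,0]]
[[9,20],[12,1],[13,18],[24,9],[29,5],[31,0]]
[[9,20],[12,1],[13,18],[24,9],[29,5],[31,0]]
[[9,20],[12,1],[13,18],[17,20],[19,18],[24,9],[29,5],[31,0]]
[[9,20],[12,1],[13,18],[17,20],[19,18],[24,10],[27,9],[29,5],[31,0]]
[[9,20],[12,1],[13,18],[17,20],[19,18],[24,10],[27,9],[29,6],[31,0]]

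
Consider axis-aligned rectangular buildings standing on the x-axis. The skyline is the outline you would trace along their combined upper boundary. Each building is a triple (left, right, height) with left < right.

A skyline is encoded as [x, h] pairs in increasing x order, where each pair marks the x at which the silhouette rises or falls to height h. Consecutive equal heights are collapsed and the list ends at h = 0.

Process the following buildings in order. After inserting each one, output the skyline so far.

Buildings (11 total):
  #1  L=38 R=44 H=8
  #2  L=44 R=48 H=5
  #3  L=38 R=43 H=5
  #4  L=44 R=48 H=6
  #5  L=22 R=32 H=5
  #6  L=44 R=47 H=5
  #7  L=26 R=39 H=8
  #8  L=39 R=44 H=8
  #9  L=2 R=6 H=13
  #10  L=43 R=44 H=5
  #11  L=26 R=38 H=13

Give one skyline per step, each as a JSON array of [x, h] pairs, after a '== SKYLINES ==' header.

== SKYLINES ==
[[38,8],[44,0]]
[[38,8],[44,5],[48,0]]
[[38,8],[44,5],[48,0]]
[[38,8],[44,6],[48,0]]
[[22,5],[32,0],[38,8],[44,6],[48,0]]
[[22,5],[32,0],[38,8],[44,6],[48,0]]
[[22,5],[26,8],[44,6],[48,0]]
[[22,5],[26,8],[44,6],[48,0]]
[[2,13],[6,0],[22,5],[26,8],[44,6],[48,0]]
[[2,13],[6,0],[22,5],[26,8],[44,6],[48,0]]
[[2,13],[6,0],[22,5],[26,13],[38,8],[44,6],[48,0]]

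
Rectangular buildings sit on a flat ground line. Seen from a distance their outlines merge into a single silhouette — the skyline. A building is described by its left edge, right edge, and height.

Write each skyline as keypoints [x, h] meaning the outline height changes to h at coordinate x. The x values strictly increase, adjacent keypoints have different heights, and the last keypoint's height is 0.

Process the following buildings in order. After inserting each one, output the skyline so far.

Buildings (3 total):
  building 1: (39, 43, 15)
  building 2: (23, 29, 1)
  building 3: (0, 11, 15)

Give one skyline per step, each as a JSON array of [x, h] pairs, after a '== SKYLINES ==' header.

== SKYLINES ==
[[39,15],[43,0]]
[[23,1],[29,0],[39,15],[43,0]]
[[0,15],[11,0],[23,1],[29,0],[39,15],[43,0]]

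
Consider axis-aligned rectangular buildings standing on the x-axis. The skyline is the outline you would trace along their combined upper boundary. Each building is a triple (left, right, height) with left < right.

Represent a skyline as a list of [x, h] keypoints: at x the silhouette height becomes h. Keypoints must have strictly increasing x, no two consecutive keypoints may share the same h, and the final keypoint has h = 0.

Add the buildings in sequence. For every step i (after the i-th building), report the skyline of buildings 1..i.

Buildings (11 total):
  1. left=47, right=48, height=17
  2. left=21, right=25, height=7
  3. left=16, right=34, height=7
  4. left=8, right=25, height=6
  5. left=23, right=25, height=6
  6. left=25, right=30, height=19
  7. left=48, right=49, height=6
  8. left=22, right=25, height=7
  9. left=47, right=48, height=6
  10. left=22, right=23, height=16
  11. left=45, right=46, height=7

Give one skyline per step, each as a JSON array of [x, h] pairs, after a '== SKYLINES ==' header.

== SKYLINES ==
[[47,17],[48,0]]
[[21,7],[25,0],[47,17],[48,0]]
[[16,7],[34,0],[47,17],[48,0]]
[[8,6],[16,7],[34,0],[47,17],[48,0]]
[[8,6],[16,7],[34,0],[47,17],[48,0]]
[[8,6],[16,7],[25,19],[30,7],[34,0],[47,17],[48,0]]
[[8,6],[16,7],[25,19],[30,7],[34,0],[47,17],[48,6],[49,0]]
[[8,6],[16,7],[25,19],[30,7],[34,0],[47,17],[48,6],[49,0]]
[[8,6],[16,7],[25,19],[30,7],[34,0],[47,17],[48,6],[49,0]]
[[8,6],[16,7],[22,16],[23,7],[25,19],[30,7],[34,0],[47,17],[48,6],[49,0]]
[[8,6],[16,7],[22,16],[23,7],[25,19],[30,7],[34,0],[45,7],[46,0],[47,17],[48,6],[49,0]]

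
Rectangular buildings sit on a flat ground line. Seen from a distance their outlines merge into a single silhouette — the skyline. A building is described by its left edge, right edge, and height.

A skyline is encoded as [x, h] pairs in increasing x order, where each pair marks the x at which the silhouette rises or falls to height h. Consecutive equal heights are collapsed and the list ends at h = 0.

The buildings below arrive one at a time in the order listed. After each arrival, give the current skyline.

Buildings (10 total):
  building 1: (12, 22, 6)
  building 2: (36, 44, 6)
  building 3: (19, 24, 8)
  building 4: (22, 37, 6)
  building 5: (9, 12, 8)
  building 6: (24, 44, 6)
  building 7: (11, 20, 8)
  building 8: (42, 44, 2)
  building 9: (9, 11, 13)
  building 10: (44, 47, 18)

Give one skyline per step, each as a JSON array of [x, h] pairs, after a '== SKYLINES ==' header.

== SKYLINES ==
[[12,6],[22,0]]
[[12,6],[22,0],[36,6],[44,0]]
[[12,6],[19,8],[24,0],[36,6],[44,0]]
[[12,6],[19,8],[24,6],[44,0]]
[[9,8],[12,6],[19,8],[24,6],[44,0]]
[[9,8],[12,6],[19,8],[24,6],[44,0]]
[[9,8],[24,6],[44,0]]
[[9,8],[24,6],[44,0]]
[[9,13],[11,8],[24,6],[44,0]]
[[9,13],[11,8],[24,6],[44,18],[47,0]]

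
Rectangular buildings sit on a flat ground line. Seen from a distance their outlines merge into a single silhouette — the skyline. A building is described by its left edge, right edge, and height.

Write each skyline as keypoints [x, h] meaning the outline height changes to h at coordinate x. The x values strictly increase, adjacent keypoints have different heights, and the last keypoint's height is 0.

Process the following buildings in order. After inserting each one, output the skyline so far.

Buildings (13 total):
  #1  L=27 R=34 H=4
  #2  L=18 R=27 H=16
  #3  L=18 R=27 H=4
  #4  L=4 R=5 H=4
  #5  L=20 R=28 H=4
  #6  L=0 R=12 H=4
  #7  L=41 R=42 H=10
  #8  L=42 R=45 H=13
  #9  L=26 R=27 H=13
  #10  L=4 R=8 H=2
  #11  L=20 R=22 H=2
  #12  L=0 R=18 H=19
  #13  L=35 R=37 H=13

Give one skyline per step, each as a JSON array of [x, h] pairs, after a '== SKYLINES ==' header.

== SKYLINES ==
[[27,4],[34,0]]
[[18,16],[27,4],[34,0]]
[[18,16],[27,4],[34,0]]
[[4,4],[5,0],[18,16],[27,4],[34,0]]
[[4,4],[5,0],[18,16],[27,4],[34,0]]
[[0,4],[12,0],[18,16],[27,4],[34,0]]
[[0,4],[12,0],[18,16],[27,4],[34,0],[41,10],[42,0]]
[[0,4],[12,0],[18,16],[27,4],[34,0],[41,10],[42,13],[45,0]]
[[0,4],[12,0],[18,16],[27,4],[34,0],[41,10],[42,13],[45,0]]
[[0,4],[12,0],[18,16],[27,4],[34,0],[41,10],[42,13],[45,0]]
[[0,4],[12,0],[18,16],[27,4],[34,0],[41,10],[42,13],[45,0]]
[[0,19],[18,16],[27,4],[34,0],[41,10],[42,13],[45,0]]
[[0,19],[18,16],[27,4],[34,0],[35,13],[37,0],[41,10],[42,13],[45,0]]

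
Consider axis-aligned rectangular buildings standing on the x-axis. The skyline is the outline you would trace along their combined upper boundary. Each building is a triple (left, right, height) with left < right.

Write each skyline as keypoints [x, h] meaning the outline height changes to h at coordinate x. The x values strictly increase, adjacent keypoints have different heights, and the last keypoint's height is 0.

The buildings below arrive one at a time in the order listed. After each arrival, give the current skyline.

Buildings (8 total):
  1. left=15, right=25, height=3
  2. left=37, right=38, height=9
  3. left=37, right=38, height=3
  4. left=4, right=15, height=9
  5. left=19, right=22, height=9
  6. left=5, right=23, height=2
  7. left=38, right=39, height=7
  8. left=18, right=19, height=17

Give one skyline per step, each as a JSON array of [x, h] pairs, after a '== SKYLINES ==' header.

== SKYLINES ==
[[15,3],[25,0]]
[[15,3],[25,0],[37,9],[38,0]]
[[15,3],[25,0],[37,9],[38,0]]
[[4,9],[15,3],[25,0],[37,9],[38,0]]
[[4,9],[15,3],[19,9],[22,3],[25,0],[37,9],[38,0]]
[[4,9],[15,3],[19,9],[22,3],[25,0],[37,9],[38,0]]
[[4,9],[15,3],[19,9],[22,3],[25,0],[37,9],[38,7],[39,0]]
[[4,9],[15,3],[18,17],[19,9],[22,3],[25,0],[37,9],[38,7],[39,0]]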